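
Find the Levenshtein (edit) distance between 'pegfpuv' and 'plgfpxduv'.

Let D[i][j] be the edit distance between the first i characters of 'pegfpuv' and the first j characters of 'plgfpxduv', with D[i][0] = i, D[0][j] = j, and D[i][j] = D[i-1][j-1] if the characters match, else 1 + min(D[i-1][j], D[i][j-1], D[i-1][j-1]). Filling the table (rows: prefixes of 'pegfpuv', columns: prefixes of 'plgfpxduv'):
     ε  p  l  g  f  p  x  d  u  v
  ε  0  1  2  3  4  5  6  7  8  9
  p  1  0  1  2  3  4  5  6  7  8
  e  2  1  1  2  3  4  5  6  7  8
  g  3  2  2  1  2  3  4  5  6  7
  f  4  3  3  2  1  2  3  4  5  6
  p  5  4  4  3  2  1  2  3  4  5
  u  6  5  5  4  3  2  2  3  3  4
  v  7  6  6  5  4  3  3  3  4  3
The bottom-right entry gives D[7][9] = 3, so no sequence of fewer than 3 edits works. Backtracking through the table gives one optimal edit sequence (3 edits):
  pegfpuv → plgfpuv (sub e→l @2)
  plgfpuv → plgfpxuv (ins x @6)
  plgfpxuv → plgfpxduv (ins d @7)
Edit distance = 3.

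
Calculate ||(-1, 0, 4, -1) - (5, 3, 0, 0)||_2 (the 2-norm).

(Σ|x_i - y_i|^2)^(1/2) = (|-1 - 5|^2 + |0 - 3|^2 + |4 - 0|^2 + |-1 - 0|^2)^(1/2)
= (6^2 + 3^2 + 4^2 + 1^2)^(1/2) = (36 + 9 + 16 + 1)^(1/2) = (62)^(1/2) ≈ 7.874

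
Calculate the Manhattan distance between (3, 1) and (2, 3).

Σ|x_i - y_i| = |3 - 2| + |1 - 3| = 1 + 2 = 3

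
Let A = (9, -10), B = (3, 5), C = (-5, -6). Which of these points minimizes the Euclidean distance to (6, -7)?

Distances: d(A) ≈ 4.2426, d(B) ≈ 12.3693, d(C) ≈ 11.0454. Nearest: A = (9, -10) with distance 4.2426.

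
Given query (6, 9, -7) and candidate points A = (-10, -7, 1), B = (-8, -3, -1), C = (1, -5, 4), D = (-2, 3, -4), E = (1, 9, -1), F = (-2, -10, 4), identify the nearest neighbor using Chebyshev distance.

Distances: d(A) = 16, d(B) = 14, d(C) = 14, d(D) = 8, d(E) = 6, d(F) = 19. Nearest: E = (1, 9, -1) with distance 6.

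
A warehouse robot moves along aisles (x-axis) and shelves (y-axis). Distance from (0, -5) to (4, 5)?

Σ|x_i - y_i| = |0 - 4| + |-5 - 5| = 4 + 10 = 14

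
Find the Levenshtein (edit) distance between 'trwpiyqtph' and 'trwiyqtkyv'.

Let D[i][j] be the edit distance between the first i characters of 'trwpiyqtph' and the first j characters of 'trwiyqtkyv', with D[i][0] = i, D[0][j] = j, and D[i][j] = D[i-1][j-1] if the characters match, else 1 + min(D[i-1][j], D[i][j-1], D[i-1][j-1]). Filling the table (rows: prefixes of 'trwpiyqtph', columns: prefixes of 'trwiyqtkyv'):
     ε  t  r  w  i  y  q  t  k  y  v
  ε  0  1  2  3  4  5  6  7  8  9 10
  t  1  0  1  2  3  4  5  6  7  8  9
  r  2  1  0  1  2  3  4  5  6  7  8
  w  3  2  1  0  1  2  3  4  5  6  7
  p  4  3  2  1  1  2  3  4  5  6  7
  i  5  4  3  2  1  2  3  4  5  6  7
  y  6  5  4  3  2  1  2  3  4  5  6
  q  7  6  5  4  3  2  1  2  3  4  5
  t  8  7  6  5  4  3  2  1  2  3  4
  p  9  8  7  6  5  4  3  2  2  3  4
  h 10  9  8  7  6  5  4  3  3  3  4
The bottom-right entry gives D[10][10] = 4, so no sequence of fewer than 4 edits works. Backtracking through the table gives one optimal edit sequence (4 edits):
  trwpiyqtph → trwiyqtph (del p @4)
  trwiyqtph → trwiyqtkph (ins k @8)
  trwiyqtkph → trwiyqtkyh (sub p→y @9)
  trwiyqtkyh → trwiyqtkyv (sub h→v @10)
Edit distance = 4.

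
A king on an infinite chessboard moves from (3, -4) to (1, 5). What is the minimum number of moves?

max(|x_i - y_i|) = max(|3 - 1|, |-4 - 5|) = max(2, 9) = 9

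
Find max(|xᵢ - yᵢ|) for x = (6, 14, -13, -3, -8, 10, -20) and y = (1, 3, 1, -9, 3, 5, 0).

max(|x_i - y_i|) = max(|6 - 1|, |14 - 3|, |-13 - 1|, |-3 - (-9)|, |-8 - 3|, |10 - 5|, |-20 - 0|) = max(5, 11, 14, 6, 11, 5, 20) = 20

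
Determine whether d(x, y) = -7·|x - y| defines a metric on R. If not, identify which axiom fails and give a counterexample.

No. With c = -7 < 0, d fails non-negativity: d(8, 15) = -7·|8 - 15| = -7·7 = -49 < 0.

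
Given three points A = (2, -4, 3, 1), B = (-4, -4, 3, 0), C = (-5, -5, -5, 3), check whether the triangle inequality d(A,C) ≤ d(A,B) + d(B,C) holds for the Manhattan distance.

d(A,B) = 6 + 0 + 0 + 1 = 7, d(B,C) = 1 + 1 + 8 + 3 = 13, d(A,C) = 7 + 1 + 8 + 2 = 18.
d(A,C) = 18 ≤ 7 + 13 = 20. Triangle inequality is satisfied.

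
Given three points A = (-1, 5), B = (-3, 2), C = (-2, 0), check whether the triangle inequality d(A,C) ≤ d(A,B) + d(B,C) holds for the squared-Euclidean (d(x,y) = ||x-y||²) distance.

d(A,B) = 2² + 3² = 13, d(B,C) = 1² + 2² = 5, d(A,C) = 1² + 5² = 26.
d(A,C) = 26 > 13 + 5 = 18. Triangle inequality is VIOLATED. (Squared-Euclidean is not a metric — this is a counterexample.)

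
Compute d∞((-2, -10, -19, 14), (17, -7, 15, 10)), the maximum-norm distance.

max(|x_i - y_i|) = max(|-2 - 17|, |-10 - (-7)|, |-19 - 15|, |14 - 10|) = max(19, 3, 34, 4) = 34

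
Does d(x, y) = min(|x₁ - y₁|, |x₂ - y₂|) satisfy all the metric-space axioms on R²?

No. d fails identity of indiscernibles: take x = (3, 0) and y = (3, 8). Then d(x,y) = min(|3 - 3|, |0 - 8|) = min(0, 8) = 0, yet x ≠ y.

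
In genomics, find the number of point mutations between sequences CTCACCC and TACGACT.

Differing positions: 1, 2, 4, 5, 7. Hamming distance = 5.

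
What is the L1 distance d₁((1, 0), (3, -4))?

Σ|x_i - y_i| = |1 - 3| + |0 - (-4)| = 2 + 4 = 6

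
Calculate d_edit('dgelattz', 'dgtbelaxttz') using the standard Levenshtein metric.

Let D[i][j] be the edit distance between the first i characters of 'dgelattz' and the first j characters of 'dgtbelaxttz', with D[i][0] = i, D[0][j] = j, and D[i][j] = D[i-1][j-1] if the characters match, else 1 + min(D[i-1][j], D[i][j-1], D[i-1][j-1]). Filling the table (rows: prefixes of 'dgelattz', columns: prefixes of 'dgtbelaxttz'):
     ε  d  g  t  b  e  l  a  x  t  t  z
  ε  0  1  2  3  4  5  6  7  8  9 10 11
  d  1  0  1  2  3  4  5  6  7  8  9 10
  g  2  1  0  1  2  3  4  5  6  7  8  9
  e  3  2  1  1  2  2  3  4  5  6  7  8
  l  4  3  2  2  2  3  2  3  4  5  6  7
  a  5  4  3  3  3  3  3  2  3  4  5  6
  t  6  5  4  3  4  4  4  3  3  3  4  5
  t  7  6  5  4  4  5  5  4  4  3  3  4
  z  8  7  6  5  5  5  6  5  5  4  4  3
The bottom-right entry gives D[8][11] = 3, so no sequence of fewer than 3 edits works. Backtracking through the table gives one optimal edit sequence (3 edits):
  dgelattz → dgtelattz (ins t @3)
  dgtelattz → dgtbelattz (ins b @4)
  dgtbelattz → dgtbelaxttz (ins x @8)
Edit distance = 3.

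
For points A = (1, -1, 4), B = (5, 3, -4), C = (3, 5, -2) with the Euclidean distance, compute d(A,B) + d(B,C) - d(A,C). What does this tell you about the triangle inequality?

d(A,B) = √(4² + 4² + 8²) = √96 ≈ 9.798, d(B,C) = √(2² + 2² + 2²) = √12 ≈ 3.4641, d(A,C) = √(2² + 6² + 6²) = √76 ≈ 8.7178.
d(A,B) + d(B,C) - d(A,C) = 9.798 + 3.4641 - 8.7178 = 13.2621 - 8.7178 = 4.5443 (to 4 decimal places). This is ≥ 0, so the triangle inequality holds for these points.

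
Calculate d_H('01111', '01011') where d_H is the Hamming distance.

Differing positions: 3. Hamming distance = 1.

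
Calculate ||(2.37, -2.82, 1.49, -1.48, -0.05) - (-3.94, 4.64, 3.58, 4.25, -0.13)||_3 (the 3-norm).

(Σ|x_i - y_i|^3)^(1/3) = (|2.37 - (-3.94)|^3 + |-2.82 - 4.64|^3 + |1.49 - 3.58|^3 + |-1.48 - 4.25|^3 + |-0.05 - (-0.13)|^3)^(1/3)
= (6.31^3 + 7.46^3 + 2.09^3 + 5.73^3 + 0.08^3)^(1/3) ≈ (251.2396 + 415.1609 + 9.1293 + 188.1325 + 0.0005)^(1/3) = (863.6628)^(1/3) ≈ 9.5232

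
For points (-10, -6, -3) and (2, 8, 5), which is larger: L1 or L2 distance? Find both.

L1 = |-10 - 2| + |-6 - 8| + |-3 - 5| = 12 + 14 + 8 = 34
L2 = √(12² + 14² + 8²) = √404 ≈ 20.0998
L1 ≥ L2 always (equality iff movement is along one axis); L1 > L2 here.
Ratio L1/L2 = 34/√404 ≈ 1.6916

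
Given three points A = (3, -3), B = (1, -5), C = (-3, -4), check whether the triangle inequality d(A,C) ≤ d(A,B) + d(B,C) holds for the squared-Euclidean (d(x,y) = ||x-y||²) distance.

d(A,B) = 2² + 2² = 8, d(B,C) = 4² + 1² = 17, d(A,C) = 6² + 1² = 37.
d(A,C) = 37 > 8 + 17 = 25. Triangle inequality is VIOLATED. (Squared-Euclidean is not a metric — this is a counterexample.)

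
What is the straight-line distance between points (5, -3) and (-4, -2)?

√(Σ(x_i - y_i)²) = √((5 - (-4))² + (-3 - (-2))²)
= √(9² + (-1)²) = √(81 + 1) = √82 ≈ 9.0554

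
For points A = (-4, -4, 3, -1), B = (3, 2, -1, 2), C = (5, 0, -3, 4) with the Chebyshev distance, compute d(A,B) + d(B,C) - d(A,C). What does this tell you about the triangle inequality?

d(A,B) = max(7, 6, 4, 3) = 7, d(B,C) = max(2, 2, 2, 2) = 2, d(A,C) = max(9, 4, 6, 5) = 9.
d(A,B) + d(B,C) - d(A,C) = 7 + 2 - 9 = 9 - 9 = 0. This is ≥ 0, so the triangle inequality holds for these points.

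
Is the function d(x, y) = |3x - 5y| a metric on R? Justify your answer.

No. d fails symmetry: d(9, 2) = |3·9 - 5·2| = |17| = 17, but d(2, 9) = |3·2 - 5·9| = |-39| = 39. Since 17 ≠ 39, d(x,y) ≠ d(y,x) in general.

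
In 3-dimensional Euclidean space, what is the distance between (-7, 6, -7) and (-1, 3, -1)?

√(Σ(x_i - y_i)²) = √((-7 - (-1))² + (6 - 3)² + (-7 - (-1))²)
= √((-6)² + 3² + (-6)²) = √(36 + 9 + 36) = √81 = 9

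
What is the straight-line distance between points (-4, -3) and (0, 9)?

√(Σ(x_i - y_i)²) = √((-4 - 0)² + (-3 - 9)²)
= √((-4)² + (-12)²) = √(16 + 144) = √160 ≈ 12.6491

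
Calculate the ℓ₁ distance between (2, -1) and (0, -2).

Σ|x_i - y_i| = |2 - 0| + |-1 - (-2)| = 2 + 1 = 3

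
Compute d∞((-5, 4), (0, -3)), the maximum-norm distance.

max(|x_i - y_i|) = max(|-5 - 0|, |4 - (-3)|) = max(5, 7) = 7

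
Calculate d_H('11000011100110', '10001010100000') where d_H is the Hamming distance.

Differing positions: 2, 5, 8, 12, 13. Hamming distance = 5.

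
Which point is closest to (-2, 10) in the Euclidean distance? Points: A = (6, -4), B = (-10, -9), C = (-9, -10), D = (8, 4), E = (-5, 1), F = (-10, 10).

Distances: d(A) ≈ 16.1245, d(B) ≈ 20.6155, d(C) ≈ 21.1896, d(D) ≈ 11.6619, d(E) ≈ 9.4868, d(F) = 8. Nearest: F = (-10, 10) with distance 8.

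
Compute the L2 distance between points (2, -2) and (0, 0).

(Σ|x_i - y_i|^2)^(1/2) = (|2 - 0|^2 + |-2 - 0|^2)^(1/2)
= (2^2 + 2^2)^(1/2) = (4 + 4)^(1/2) = (8)^(1/2) ≈ 2.8284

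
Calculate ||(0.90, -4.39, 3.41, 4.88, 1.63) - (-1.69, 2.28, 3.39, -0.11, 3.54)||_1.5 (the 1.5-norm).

(Σ|x_i - y_i|^1.5)^(1/1.5) = (|0.9 - (-1.69)|^1.5 + |-4.39 - 2.28|^1.5 + |3.41 - 3.39|^1.5 + |4.88 - (-0.11)|^1.5 + |1.63 - 3.54|^1.5)^(1/1.5)
= (2.59^1.5 + 6.67^1.5 + 0.02^1.5 + 4.99^1.5 + 1.91^1.5)^(1/1.5) ≈ (4.1682 + 17.2262 + 0.0028 + 11.1468 + 2.6397)^(1/1.5) = (35.1837)^(1/1.5) ≈ 10.7373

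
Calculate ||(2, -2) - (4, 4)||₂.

√(Σ(x_i - y_i)²) = √((2 - 4)² + (-2 - 4)²)
= √((-2)² + (-6)²) = √(4 + 36) = √40 ≈ 6.3246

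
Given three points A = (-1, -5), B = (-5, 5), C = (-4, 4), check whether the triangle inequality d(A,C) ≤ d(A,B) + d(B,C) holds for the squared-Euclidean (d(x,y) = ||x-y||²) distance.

d(A,B) = 4² + 10² = 116, d(B,C) = 1² + 1² = 2, d(A,C) = 3² + 9² = 90.
d(A,C) = 90 ≤ 116 + 2 = 118. Triangle inequality is satisfied.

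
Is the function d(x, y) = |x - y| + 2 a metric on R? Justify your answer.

No. d fails identity of indiscernibles (specifically d(x,x) = 0): d(-2, -2) = |-2 - (-2)| + 2 = 0 + 2 = 2 ≠ 0.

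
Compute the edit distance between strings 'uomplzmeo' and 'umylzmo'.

Let D[i][j] be the edit distance between the first i characters of 'uomplzmeo' and the first j characters of 'umylzmo', with D[i][0] = i, D[0][j] = j, and D[i][j] = D[i-1][j-1] if the characters match, else 1 + min(D[i-1][j], D[i][j-1], D[i-1][j-1]). Filling the table (rows: prefixes of 'uomplzmeo', columns: prefixes of 'umylzmo'):
     ε  u  m  y  l  z  m  o
  ε  0  1  2  3  4  5  6  7
  u  1  0  1  2  3  4  5  6
  o  2  1  1  2  3  4  5  5
  m  3  2  1  2  3  4  4  5
  p  4  3  2  2  3  4  5  5
  l  5  4  3  3  2  3  4  5
  z  6  5  4  4  3  2  3  4
  m  7  6  5  5  4  3  2  3
  e  8  7  6  6  5  4  3  3
  o  9  8  7  7  6  5  4  3
The bottom-right entry gives D[9][7] = 3, so no sequence of fewer than 3 edits works. Backtracking through the table gives one optimal edit sequence (3 edits):
  uomplzmeo → umplzmeo (del o @2)
  umplzmeo → umylzmeo (sub p→y @3)
  umylzmeo → umylzmo (del e @7)
Edit distance = 3.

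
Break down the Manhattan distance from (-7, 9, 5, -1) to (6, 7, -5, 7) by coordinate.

Σ|x_i - y_i| = |-7 - 6| + |9 - 7| + |5 - (-5)| + |-1 - 7| = 13 + 2 + 10 + 8 = 33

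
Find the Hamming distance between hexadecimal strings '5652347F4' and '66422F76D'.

Differing positions: 1, 3, 5, 6, 8, 9. Hamming distance = 6.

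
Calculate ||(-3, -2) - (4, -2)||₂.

√(Σ(x_i - y_i)²) = √((-3 - 4)² + (-2 - (-2))²)
= √((-7)² + 0²) = √(49 + 0) = √49 = 7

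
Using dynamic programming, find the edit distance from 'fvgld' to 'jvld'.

Let D[i][j] be the edit distance between the first i characters of 'fvgld' and the first j characters of 'jvld', with D[i][0] = i, D[0][j] = j, and D[i][j] = D[i-1][j-1] if the characters match, else 1 + min(D[i-1][j], D[i][j-1], D[i-1][j-1]). Filling the table (rows: prefixes of 'fvgld', columns: prefixes of 'jvld'):
     ε  j  v  l  d
  ε  0  1  2  3  4
  f  1  1  2  3  4
  v  2  2  1  2  3
  g  3  3  2  2  3
  l  4  4  3  2  3
  d  5  5  4  3  2
The bottom-right entry gives D[5][4] = 2, so no sequence of fewer than 2 edits works. Backtracking through the table gives one optimal edit sequence (2 edits):
  fvgld → jvgld (sub f→j @1)
  jvgld → jvld (del g @3)
Edit distance = 2.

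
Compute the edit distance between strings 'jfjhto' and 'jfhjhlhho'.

Let D[i][j] be the edit distance between the first i characters of 'jfjhto' and the first j characters of 'jfhjhlhho', with D[i][0] = i, D[0][j] = j, and D[i][j] = D[i-1][j-1] if the characters match, else 1 + min(D[i-1][j], D[i][j-1], D[i-1][j-1]). Filling the table (rows: prefixes of 'jfjhto', columns: prefixes of 'jfhjhlhho'):
     ε  j  f  h  j  h  l  h  h  o
  ε  0  1  2  3  4  5  6  7  8  9
  j  1  0  1  2  3  4  5  6  7  8
  f  2  1  0  1  2  3  4  5  6  7
  j  3  2  1  1  1  2  3  4  5  6
  h  4  3  2  1  2  1  2  3  4  5
  t  5  4  3  2  2  2  2  3  4  5
  o  6  5  4  3  3  3  3  3  4  4
The bottom-right entry gives D[6][9] = 4, so no sequence of fewer than 4 edits works. Backtracking through the table gives one optimal edit sequence (4 edits):
  jfjhto → jfhjhto (ins h @3)
  jfhjhto → jfhjhhto (ins h @5)
  jfhjhhto → jfhjhlhto (ins l @6)
  jfhjhlhto → jfhjhlhho (sub t→h @8)
Edit distance = 4.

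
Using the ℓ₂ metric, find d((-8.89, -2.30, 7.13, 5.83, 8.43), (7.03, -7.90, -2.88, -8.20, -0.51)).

√(Σ(x_i - y_i)²) = √((-8.89 - 7.03)² + (-2.3 - (-7.9))² + (7.13 - (-2.88))² + (5.83 - (-8.2))² + (8.43 - (-0.51))²)
= √((-15.92)² + 5.6² + 10.01² + 14.03² + 8.94²) = √(253.4464 + 31.36 + 100.2001 + 196.8409 + 79.9236) = √661.771 ≈ 25.7249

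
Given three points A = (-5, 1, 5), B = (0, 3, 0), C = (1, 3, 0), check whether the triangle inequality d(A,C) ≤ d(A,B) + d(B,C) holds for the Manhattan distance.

d(A,B) = 5 + 2 + 5 = 12, d(B,C) = 1 + 0 + 0 = 1, d(A,C) = 6 + 2 + 5 = 13.
d(A,C) = 13 ≤ 12 + 1 = 13. Triangle inequality is satisfied.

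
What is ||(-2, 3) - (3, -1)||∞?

max(|x_i - y_i|) = max(|-2 - 3|, |3 - (-1)|) = max(5, 4) = 5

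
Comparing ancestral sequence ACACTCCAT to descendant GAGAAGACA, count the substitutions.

Differing positions: 1, 2, 3, 4, 5, 6, 7, 8, 9. Hamming distance = 9.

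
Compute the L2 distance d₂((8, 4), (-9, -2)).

√(Σ(x_i - y_i)²) = √((8 - (-9))² + (4 - (-2))²)
= √(17² + 6²) = √(289 + 36) = √325 ≈ 18.0278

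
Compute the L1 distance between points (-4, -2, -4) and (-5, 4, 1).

Σ|x_i - y_i| = |-4 - (-5)| + |-2 - 4| + |-4 - 1| = 1 + 6 + 5 = 12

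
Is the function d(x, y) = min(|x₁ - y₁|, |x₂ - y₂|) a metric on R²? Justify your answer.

No. d fails identity of indiscernibles: take x = (-5, 0) and y = (-5, 9). Then d(x,y) = min(|-5 - (-5)|, |0 - 9|) = min(0, 9) = 0, yet x ≠ y.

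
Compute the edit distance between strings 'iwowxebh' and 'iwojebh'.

Let D[i][j] be the edit distance between the first i characters of 'iwowxebh' and the first j characters of 'iwojebh', with D[i][0] = i, D[0][j] = j, and D[i][j] = D[i-1][j-1] if the characters match, else 1 + min(D[i-1][j], D[i][j-1], D[i-1][j-1]). Filling the table (rows: prefixes of 'iwowxebh', columns: prefixes of 'iwojebh'):
     ε  i  w  o  j  e  b  h
  ε  0  1  2  3  4  5  6  7
  i  1  0  1  2  3  4  5  6
  w  2  1  0  1  2  3  4  5
  o  3  2  1  0  1  2  3  4
  w  4  3  2  1  1  2  3  4
  x  5  4  3  2  2  2  3  4
  e  6  5  4  3  3  2  3  4
  b  7  6  5  4  4  3  2  3
  h  8  7  6  5  5  4  3  2
The bottom-right entry gives D[8][7] = 2, so no sequence of fewer than 2 edits works. Backtracking through the table gives one optimal edit sequence (2 edits):
  iwowxebh → iwoxebh (del w @4)
  iwoxebh → iwojebh (sub x→j @4)
Edit distance = 2.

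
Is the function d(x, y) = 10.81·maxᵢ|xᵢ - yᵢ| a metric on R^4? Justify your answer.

Yes. The L∞ (Chebyshev) norm induces a metric on R^4, and multiplying a metric by a positive constant 10.81 > 0 preserves all four axioms: non-negativity (10.81·||x-y|| ≥ 0), identity (10.81·||x-y|| = 0 ⟺ ||x-y|| = 0 ⟺ x = y), symmetry (||x-y|| = ||y-x||), and the triangle inequality (10.81·||x-z|| ≤ 10.81·||x-y|| + 10.81·||y-z||). So d is a metric.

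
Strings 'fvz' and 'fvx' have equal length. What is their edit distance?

Let D[i][j] be the edit distance between the first i characters of 'fvz' and the first j characters of 'fvx', with D[i][0] = i, D[0][j] = j, and D[i][j] = D[i-1][j-1] if the characters match, else 1 + min(D[i-1][j], D[i][j-1], D[i-1][j-1]). Filling the table (rows: prefixes of 'fvz', columns: prefixes of 'fvx'):
     ε  f  v  x
  ε  0  1  2  3
  f  1  0  1  2
  v  2  1  0  1
  z  3  2  1  1
The bottom-right entry gives D[3][3] = 1, so no sequence of fewer than 1 edit works. Backtracking through the table gives one optimal edit sequence (1 edit):
  fvz → fvx (sub z→x @3)
Edit distance = 1.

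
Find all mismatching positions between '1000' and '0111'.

Differing positions: 1, 2, 3, 4. Hamming distance = 4.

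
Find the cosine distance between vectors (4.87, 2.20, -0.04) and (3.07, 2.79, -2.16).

With u = (4.87, 2.20, -0.04), v = (3.07, 2.79, -2.16):
u·v = 4.87·3.07 + 2.2·2.79 + (-0.04)·(-2.16) = 14.9509 + 6.138 + 0.0864 = 21.1753.
|u| = √(4.87² + 2.2² + (-0.04)²) = √(23.7169 + 4.84 + 0.0016) = √28.5585, |v| = √(3.07² + 2.79² + (-2.16)²) = √(9.4249 + 7.7841 + 4.6656) = √21.8746.
cos θ = (u·v)/(|u||v|) = 21.1753/(√28.5585·√21.8746) ≈ 0.8472
Cosine distance = 1 - cos θ ≈ 1 - 0.8472 = 0.1528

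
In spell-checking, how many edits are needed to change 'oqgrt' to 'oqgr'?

Let D[i][j] be the edit distance between the first i characters of 'oqgrt' and the first j characters of 'oqgr', with D[i][0] = i, D[0][j] = j, and D[i][j] = D[i-1][j-1] if the characters match, else 1 + min(D[i-1][j], D[i][j-1], D[i-1][j-1]). Filling the table (rows: prefixes of 'oqgrt', columns: prefixes of 'oqgr'):
     ε  o  q  g  r
  ε  0  1  2  3  4
  o  1  0  1  2  3
  q  2  1  0  1  2
  g  3  2  1  0  1
  r  4  3  2  1  0
  t  5  4  3  2  1
The bottom-right entry gives D[5][4] = 1, so no sequence of fewer than 1 edit works. Backtracking through the table gives one optimal edit sequence (1 edit):
  oqgrt → oqgr (del t @5)
Edit distance = 1.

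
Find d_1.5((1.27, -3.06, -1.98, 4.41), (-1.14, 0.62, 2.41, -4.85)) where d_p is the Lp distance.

(Σ|x_i - y_i|^1.5)^(1/1.5) = (|1.27 - (-1.14)|^1.5 + |-3.06 - 0.62|^1.5 + |-1.98 - 2.41|^1.5 + |4.41 - (-4.85)|^1.5)^(1/1.5)
= (2.41^1.5 + 3.68^1.5 + 4.39^1.5 + 9.26^1.5)^(1/1.5) ≈ (3.7413 + 7.0595 + 9.1981 + 28.1784)^(1/1.5) = (48.1773)^(1/1.5) ≈ 13.2402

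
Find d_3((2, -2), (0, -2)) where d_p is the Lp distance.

(Σ|x_i - y_i|^3)^(1/3) = (|2 - 0|^3 + |-2 - (-2)|^3)^(1/3)
= (2^3 + 0^3)^(1/3) = (8 + 0)^(1/3) = (8)^(1/3) = 2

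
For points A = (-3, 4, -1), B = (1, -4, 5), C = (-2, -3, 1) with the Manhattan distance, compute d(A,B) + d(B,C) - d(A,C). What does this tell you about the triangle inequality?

d(A,B) = 4 + 8 + 6 = 18, d(B,C) = 3 + 1 + 4 = 8, d(A,C) = 1 + 7 + 2 = 10.
d(A,B) + d(B,C) - d(A,C) = 18 + 8 - 10 = 26 - 10 = 16. This is ≥ 0, so the triangle inequality holds for these points.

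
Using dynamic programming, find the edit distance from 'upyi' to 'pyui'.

Let D[i][j] be the edit distance between the first i characters of 'upyi' and the first j characters of 'pyui', with D[i][0] = i, D[0][j] = j, and D[i][j] = D[i-1][j-1] if the characters match, else 1 + min(D[i-1][j], D[i][j-1], D[i-1][j-1]). Filling the table (rows: prefixes of 'upyi', columns: prefixes of 'pyui'):
     ε  p  y  u  i
  ε  0  1  2  3  4
  u  1  1  2  2  3
  p  2  1  2  3  3
  y  3  2  1  2  3
  i  4  3  2  2  2
The bottom-right entry gives D[4][4] = 2, so no sequence of fewer than 2 edits works. Backtracking through the table gives one optimal edit sequence (2 edits):
  upyi → pyi (del u @1)
  pyi → pyui (ins u @3)
Edit distance = 2.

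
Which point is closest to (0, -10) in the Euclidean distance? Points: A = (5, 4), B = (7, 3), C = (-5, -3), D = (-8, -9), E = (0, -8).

Distances: d(A) ≈ 14.8661, d(B) ≈ 14.7648, d(C) ≈ 8.6023, d(D) ≈ 8.0623, d(E) = 2. Nearest: E = (0, -8) with distance 2.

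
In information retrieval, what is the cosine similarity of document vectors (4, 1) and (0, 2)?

With u = (4, 1), v = (0, 2):
u·v = 4·0 + 1·2 = 0 + 2 = 2.
|u| = √(4² + 1²) = √17, |v| = √(0² + 2²) = √4, so |u||v| = √(17·4) = √68.
cos θ = (u·v)/(|u||v|) = 2/√68 ≈ 0.2425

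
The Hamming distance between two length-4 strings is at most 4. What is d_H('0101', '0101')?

Differing positions: none. Hamming distance = 0. The maximum possible Hamming distance for length-4 strings is 4, so d_H/4 = 0/4 = 0.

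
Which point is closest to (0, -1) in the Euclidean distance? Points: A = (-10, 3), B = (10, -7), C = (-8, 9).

Distances: d(A) ≈ 10.7703, d(B) ≈ 11.6619, d(C) ≈ 12.8062. Nearest: A = (-10, 3) with distance 10.7703.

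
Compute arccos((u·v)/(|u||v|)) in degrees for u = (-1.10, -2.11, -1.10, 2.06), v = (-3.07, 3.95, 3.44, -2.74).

With u = (-1.10, -2.11, -1.10, 2.06), v = (-3.07, 3.95, 3.44, -2.74):
u·v = (-1.1)·(-3.07) + (-2.11)·3.95 + (-1.1)·3.44 + 2.06·(-2.74) = 3.377 + (-8.3345) + (-3.784) + (-5.6444) = -14.3859.
|u| = √((-1.1)² + (-2.11)² + (-1.1)² + 2.06²) = √(1.21 + 4.4521 + 1.21 + 4.2436) = √11.1157, |v| = √((-3.07)² + 3.95² + 3.44² + (-2.74)²) = √(9.4249 + 15.6025 + 11.8336 + 7.5076) = √44.3686.
cos θ = (u·v)/(|u||v|) = -14.3859/(√11.1157·√44.3686) ≈ -0.647785
θ = arccos(-0.647785) ≈ 130.37°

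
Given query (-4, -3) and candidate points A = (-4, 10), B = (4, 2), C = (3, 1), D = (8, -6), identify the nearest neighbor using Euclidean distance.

Distances: d(A) = 13, d(B) ≈ 9.434, d(C) ≈ 8.0623, d(D) ≈ 12.3693. Nearest: C = (3, 1) with distance 8.0623.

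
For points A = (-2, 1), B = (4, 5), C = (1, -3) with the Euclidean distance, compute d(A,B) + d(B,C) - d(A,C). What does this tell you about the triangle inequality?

d(A,B) = √(6² + 4²) = √52 ≈ 7.2111, d(B,C) = √(3² + 8²) = √73 ≈ 8.544, d(A,C) = √(3² + 4²) = √25 = 5.
d(A,B) + d(B,C) - d(A,C) = 7.2111 + 8.544 - 5 = 15.7551 - 5 = 10.7551 (to 4 decimal places). This is ≥ 0, so the triangle inequality holds for these points.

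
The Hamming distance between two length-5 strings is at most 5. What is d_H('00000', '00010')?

Differing positions: 4. Hamming distance = 1. The maximum possible Hamming distance for length-5 strings is 5, so d_H/5 = 1/5 = 0.2.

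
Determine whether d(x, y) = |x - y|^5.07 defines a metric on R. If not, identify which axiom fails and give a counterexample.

No. d(x,y) = |x-y|^5.07 fails the triangle inequality since p = 5.07 > 1. Counterexample: x = -1, y = 1, z = 10. d(x,z) = |-1 - 10|^5.07 = 11^5.07 ≈ 190485.0577, but d(x,y) + d(y,z) = 2^5.07 + 9^5.07 ≈ 33.5909 + 68866.7397 = 68900.3306. Since 190485.0577 > 68900.3306, the triangle inequality is violated.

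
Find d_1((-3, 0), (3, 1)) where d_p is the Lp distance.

Σ|x_i - y_i| = |-3 - 3| + |0 - 1| = 6 + 1 = 7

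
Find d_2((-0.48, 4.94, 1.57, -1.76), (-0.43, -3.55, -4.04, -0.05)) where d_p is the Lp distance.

(Σ|x_i - y_i|^2)^(1/2) = (|-0.48 - (-0.43)|^2 + |4.94 - (-3.55)|^2 + |1.57 - (-4.04)|^2 + |-1.76 - (-0.05)|^2)^(1/2)
= (0.05^2 + 8.49^2 + 5.61^2 + 1.71^2)^(1/2) = (0.0025 + 72.0801 + 31.4721 + 2.9241)^(1/2) = (106.4788)^(1/2) ≈ 10.3189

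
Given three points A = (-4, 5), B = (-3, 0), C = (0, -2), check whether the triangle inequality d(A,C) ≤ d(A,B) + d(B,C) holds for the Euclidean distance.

d(A,B) = √(1² + 5²) = √26 ≈ 5.099, d(B,C) = √(3² + 2²) = √13 ≈ 3.6056, d(A,C) = √(4² + 7²) = √65 ≈ 8.0623.
d(A,C) ≈ 8.0623 ≤ 5.099 + 3.6056 = 8.7046. Triangle inequality is satisfied.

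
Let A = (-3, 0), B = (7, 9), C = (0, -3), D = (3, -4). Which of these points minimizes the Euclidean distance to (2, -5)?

Distances: d(A) ≈ 7.0711, d(B) ≈ 14.8661, d(C) ≈ 2.8284, d(D) ≈ 1.4142. Nearest: D = (3, -4) with distance 1.4142.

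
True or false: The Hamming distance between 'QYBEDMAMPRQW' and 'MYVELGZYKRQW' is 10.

Differing positions: 1, 3, 5, 6, 7, 8, 9. Hamming distance = 7, so the claim that d_H = 10 is false.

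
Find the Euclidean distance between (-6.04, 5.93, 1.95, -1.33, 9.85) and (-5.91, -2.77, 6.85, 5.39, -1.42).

√(Σ(x_i - y_i)²) = √((-6.04 - (-5.91))² + (5.93 - (-2.77))² + (1.95 - 6.85)² + (-1.33 - 5.39)² + (9.85 - (-1.42))²)
= √((-0.13)² + 8.7² + (-4.9)² + (-6.72)² + 11.27²) = √(0.0169 + 75.69 + 24.01 + 45.1584 + 127.0129) = √271.8882 ≈ 16.489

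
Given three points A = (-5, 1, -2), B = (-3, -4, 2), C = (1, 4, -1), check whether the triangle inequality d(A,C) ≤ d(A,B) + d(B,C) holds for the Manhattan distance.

d(A,B) = 2 + 5 + 4 = 11, d(B,C) = 4 + 8 + 3 = 15, d(A,C) = 6 + 3 + 1 = 10.
d(A,C) = 10 ≤ 11 + 15 = 26. Triangle inequality is satisfied.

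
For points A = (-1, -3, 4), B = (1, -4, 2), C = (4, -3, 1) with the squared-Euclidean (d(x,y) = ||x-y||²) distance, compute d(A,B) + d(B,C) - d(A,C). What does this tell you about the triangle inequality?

d(A,B) = 2² + 1² + 2² = 9, d(B,C) = 3² + 1² + 1² = 11, d(A,C) = 5² + 0² + 3² = 34.
d(A,B) + d(B,C) - d(A,C) = 9 + 11 - 34 = 20 - 34 = -14. This is < 0, so the triangle inequality FAILS for these points (squared-Euclidean is not a metric).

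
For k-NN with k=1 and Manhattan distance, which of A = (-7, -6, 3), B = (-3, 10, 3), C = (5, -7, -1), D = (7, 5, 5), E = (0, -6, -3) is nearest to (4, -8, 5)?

Distances: d(A) = 15, d(B) = 27, d(C) = 8, d(D) = 16, d(E) = 14. Nearest: C = (5, -7, -1) with distance 8.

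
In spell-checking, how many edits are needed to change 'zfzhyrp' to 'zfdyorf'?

Let D[i][j] be the edit distance between the first i characters of 'zfzhyrp' and the first j characters of 'zfdyorf', with D[i][0] = i, D[0][j] = j, and D[i][j] = D[i-1][j-1] if the characters match, else 1 + min(D[i-1][j], D[i][j-1], D[i-1][j-1]). Filling the table (rows: prefixes of 'zfzhyrp', columns: prefixes of 'zfdyorf'):
     ε  z  f  d  y  o  r  f
  ε  0  1  2  3  4  5  6  7
  z  1  0  1  2  3  4  5  6
  f  2  1  0  1  2  3  4  5
  z  3  2  1  1  2  3  4  5
  h  4  3  2  2  2  3  4  5
  y  5  4  3  3  2  3  4  5
  r  6  5  4  4  3  3  3  4
  p  7  6  5  5  4  4  4  4
The bottom-right entry gives D[7][7] = 4, so no sequence of fewer than 4 edits works. Backtracking through the table gives one optimal edit sequence (4 edits):
  zfzhyrp → zfdhyrp (sub z→d @3)
  zfdhyrp → zfdyyrp (sub h→y @4)
  zfdyyrp → zfdyorp (sub y→o @5)
  zfdyorp → zfdyorf (sub p→f @7)
Edit distance = 4.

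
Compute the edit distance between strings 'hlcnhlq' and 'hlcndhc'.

Let D[i][j] be the edit distance between the first i characters of 'hlcnhlq' and the first j characters of 'hlcndhc', with D[i][0] = i, D[0][j] = j, and D[i][j] = D[i-1][j-1] if the characters match, else 1 + min(D[i-1][j], D[i][j-1], D[i-1][j-1]). Filling the table (rows: prefixes of 'hlcnhlq', columns: prefixes of 'hlcndhc'):
     ε  h  l  c  n  d  h  c
  ε  0  1  2  3  4  5  6  7
  h  1  0  1  2  3  4  5  6
  l  2  1  0  1  2  3  4  5
  c  3  2  1  0  1  2  3  4
  n  4  3  2  1  0  1  2  3
  h  5  4  3  2  1  1  1  2
  l  6  5  4  3  2  2  2  2
  q  7  6  5  4  3  3  3  3
The bottom-right entry gives D[7][7] = 3, so no sequence of fewer than 3 edits works. Backtracking through the table gives one optimal edit sequence (3 edits):
  hlcnhlq → hlcndlq (sub h→d @5)
  hlcndlq → hlcndhq (sub l→h @6)
  hlcndhq → hlcndhc (sub q→c @7)
Edit distance = 3.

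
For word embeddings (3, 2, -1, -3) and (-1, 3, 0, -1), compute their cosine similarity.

With u = (3, 2, -1, -3), v = (-1, 3, 0, -1):
u·v = 3·(-1) + 2·3 + (-1)·0 + (-3)·(-1) = (-3) + 6 + 0 + 3 = 6.
|u| = √(3² + 2² + (-1)² + (-3)²) = √23, |v| = √((-1)² + 3² + 0² + (-1)²) = √11, so |u||v| = √(23·11) = √253.
cos θ = (u·v)/(|u||v|) = 6/√253 ≈ 0.3772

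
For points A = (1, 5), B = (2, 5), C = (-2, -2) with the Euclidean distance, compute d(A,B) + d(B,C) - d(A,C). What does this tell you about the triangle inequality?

d(A,B) = √(1² + 0²) = √1 = 1, d(B,C) = √(4² + 7²) = √65 ≈ 8.0623, d(A,C) = √(3² + 7²) = √58 ≈ 7.6158.
d(A,B) + d(B,C) - d(A,C) = 1 + 8.0623 - 7.6158 = 9.0623 - 7.6158 = 1.4465 (to 4 decimal places). This is ≥ 0, so the triangle inequality holds for these points.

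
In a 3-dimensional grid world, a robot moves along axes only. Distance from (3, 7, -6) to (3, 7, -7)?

Σ|x_i - y_i| = |3 - 3| + |7 - 7| + |-6 - (-7)| = 0 + 0 + 1 = 1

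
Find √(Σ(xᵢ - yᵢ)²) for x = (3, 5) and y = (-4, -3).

√(Σ(x_i - y_i)²) = √((3 - (-4))² + (5 - (-3))²)
= √(7² + 8²) = √(49 + 64) = √113 ≈ 10.6301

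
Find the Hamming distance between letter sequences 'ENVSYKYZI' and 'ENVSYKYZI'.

Differing positions: none. Hamming distance = 0.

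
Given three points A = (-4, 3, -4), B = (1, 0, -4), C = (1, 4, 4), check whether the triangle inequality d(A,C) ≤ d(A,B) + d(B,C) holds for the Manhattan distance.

d(A,B) = 5 + 3 + 0 = 8, d(B,C) = 0 + 4 + 8 = 12, d(A,C) = 5 + 1 + 8 = 14.
d(A,C) = 14 ≤ 8 + 12 = 20. Triangle inequality is satisfied.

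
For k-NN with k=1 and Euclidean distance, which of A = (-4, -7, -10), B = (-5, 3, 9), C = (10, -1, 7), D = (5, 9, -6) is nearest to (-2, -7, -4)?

Distances: d(A) ≈ 6.3246, d(B) ≈ 16.6733, d(C) ≈ 17.3494, d(D) ≈ 17.5784. Nearest: A = (-4, -7, -10) with distance 6.3246.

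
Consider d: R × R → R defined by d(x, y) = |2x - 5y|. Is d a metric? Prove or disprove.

No. d fails symmetry: d(9, 8) = |2·9 - 5·8| = |-22| = 22, but d(8, 9) = |2·8 - 5·9| = |-29| = 29. Since 22 ≠ 29, d(x,y) ≠ d(y,x) in general.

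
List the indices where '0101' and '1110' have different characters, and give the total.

Differing positions: 1, 3, 4. Hamming distance = 3.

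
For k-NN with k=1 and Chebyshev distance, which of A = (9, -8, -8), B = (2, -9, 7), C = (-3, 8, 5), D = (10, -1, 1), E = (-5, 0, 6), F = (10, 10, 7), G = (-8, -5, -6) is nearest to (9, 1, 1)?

Distances: d(A) = 9, d(B) = 10, d(C) = 12, d(D) = 2, d(E) = 14, d(F) = 9, d(G) = 17. Nearest: D = (10, -1, 1) with distance 2.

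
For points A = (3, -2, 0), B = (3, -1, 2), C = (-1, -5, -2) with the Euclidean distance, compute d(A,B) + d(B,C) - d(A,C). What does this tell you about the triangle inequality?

d(A,B) = √(0² + 1² + 2²) = √5 ≈ 2.2361, d(B,C) = √(4² + 4² + 4²) = √48 ≈ 6.9282, d(A,C) = √(4² + 3² + 2²) = √29 ≈ 5.3852.
d(A,B) + d(B,C) - d(A,C) = 2.2361 + 6.9282 - 5.3852 = 9.1643 - 5.3852 = 3.7791 (to 4 decimal places). This is ≥ 0, so the triangle inequality holds for these points.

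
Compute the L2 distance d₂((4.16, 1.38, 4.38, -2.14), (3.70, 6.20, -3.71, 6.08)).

√(Σ(x_i - y_i)²) = √((4.16 - 3.7)² + (1.38 - 6.2)² + (4.38 - (-3.71))² + (-2.14 - 6.08)²)
= √(0.46² + (-4.82)² + 8.09² + (-8.22)²) = √(0.2116 + 23.2324 + 65.4481 + 67.5684) = √156.4605 ≈ 12.5084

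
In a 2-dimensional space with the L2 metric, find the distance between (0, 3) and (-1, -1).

(Σ|x_i - y_i|^2)^(1/2) = (|0 - (-1)|^2 + |3 - (-1)|^2)^(1/2)
= (1^2 + 4^2)^(1/2) = (1 + 16)^(1/2) = (17)^(1/2) ≈ 4.1231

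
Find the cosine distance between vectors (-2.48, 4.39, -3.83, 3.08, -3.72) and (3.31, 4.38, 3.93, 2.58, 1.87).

With u = (-2.48, 4.39, -3.83, 3.08, -3.72), v = (3.31, 4.38, 3.93, 2.58, 1.87):
u·v = (-2.48)·3.31 + 4.39·4.38 + (-3.83)·3.93 + 3.08·2.58 + (-3.72)·1.87 = (-8.2088) + 19.2282 + (-15.0519) + 7.9464 + (-6.9564) = -3.0425.
|u| = √((-2.48)² + 4.39² + (-3.83)² + 3.08² + (-3.72)²) = √(6.1504 + 19.2721 + 14.6689 + 9.4864 + 13.8384) = √63.4162, |v| = √(3.31² + 4.38² + 3.93² + 2.58² + 1.87²) = √(10.9561 + 19.1844 + 15.4449 + 6.6564 + 3.4969) = √55.7387.
cos θ = (u·v)/(|u||v|) = -3.0425/(√63.4162·√55.7387) ≈ -0.0512
Cosine distance = 1 - cos θ ≈ 1 - (-0.0512) = 1.0512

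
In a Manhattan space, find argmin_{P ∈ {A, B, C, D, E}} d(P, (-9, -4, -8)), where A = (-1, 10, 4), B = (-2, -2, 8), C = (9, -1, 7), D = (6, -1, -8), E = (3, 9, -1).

Distances: d(A) = 34, d(B) = 25, d(C) = 36, d(D) = 18, d(E) = 32. Nearest: D = (6, -1, -8) with distance 18.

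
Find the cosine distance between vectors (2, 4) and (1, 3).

With u = (2, 4), v = (1, 3):
u·v = 2·1 + 4·3 = 2 + 12 = 14.
|u| = √(2² + 4²) = √20, |v| = √(1² + 3²) = √10, so |u||v| = √(20·10) = √200.
cos θ = (u·v)/(|u||v|) = 14/√200 ≈ 0.9899
Cosine distance = 1 - cos θ ≈ 1 - 0.9899 = 0.0101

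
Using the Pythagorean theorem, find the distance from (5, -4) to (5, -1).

√(Σ(x_i - y_i)²) = √((5 - 5)² + (-4 - (-1))²)
= √(0² + (-3)²) = √(0 + 9) = √9 = 3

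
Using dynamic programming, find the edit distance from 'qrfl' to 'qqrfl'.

Let D[i][j] be the edit distance between the first i characters of 'qrfl' and the first j characters of 'qqrfl', with D[i][0] = i, D[0][j] = j, and D[i][j] = D[i-1][j-1] if the characters match, else 1 + min(D[i-1][j], D[i][j-1], D[i-1][j-1]). Filling the table (rows: prefixes of 'qrfl', columns: prefixes of 'qqrfl'):
     ε  q  q  r  f  l
  ε  0  1  2  3  4  5
  q  1  0  1  2  3  4
  r  2  1  1  1  2  3
  f  3  2  2  2  1  2
  l  4  3  3  3  2  1
The bottom-right entry gives D[4][5] = 1, so no sequence of fewer than 1 edit works. Backtracking through the table gives one optimal edit sequence (1 edit):
  qrfl → qqrfl (ins q @1)
Edit distance = 1.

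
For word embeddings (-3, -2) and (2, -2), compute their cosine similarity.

With u = (-3, -2), v = (2, -2):
u·v = (-3)·2 + (-2)·(-2) = (-6) + 4 = -2.
|u| = √((-3)² + (-2)²) = √13, |v| = √(2² + (-2)²) = √8, so |u||v| = √(13·8) = √104.
cos θ = (u·v)/(|u||v|) = -2/√104 ≈ -0.1961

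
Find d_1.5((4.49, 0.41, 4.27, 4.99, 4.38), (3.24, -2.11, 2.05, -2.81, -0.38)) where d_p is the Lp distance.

(Σ|x_i - y_i|^1.5)^(1/1.5) = (|4.49 - 3.24|^1.5 + |0.41 - (-2.11)|^1.5 + |4.27 - 2.05|^1.5 + |4.99 - (-2.81)|^1.5 + |4.38 - (-0.38)|^1.5)^(1/1.5)
= (1.25^1.5 + 2.52^1.5 + 2.22^1.5 + 7.8^1.5 + 4.76^1.5)^(1/1.5) ≈ (1.3975 + 4.0004 + 3.3077 + 21.7842 + 10.3851)^(1/1.5) = (40.8749)^(1/1.5) ≈ 11.866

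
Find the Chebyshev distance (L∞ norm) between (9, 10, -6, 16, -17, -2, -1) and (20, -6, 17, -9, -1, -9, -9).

max(|x_i - y_i|) = max(|9 - 20|, |10 - (-6)|, |-6 - 17|, |16 - (-9)|, |-17 - (-1)|, |-2 - (-9)|, |-1 - (-9)|) = max(11, 16, 23, 25, 16, 7, 8) = 25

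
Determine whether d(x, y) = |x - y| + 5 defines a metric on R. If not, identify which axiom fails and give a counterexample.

No. d fails identity of indiscernibles (specifically d(x,x) = 0): d(1, 1) = |1 - 1| + 5 = 0 + 5 = 5 ≠ 0.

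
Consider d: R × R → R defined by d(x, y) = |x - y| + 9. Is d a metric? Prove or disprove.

No. d fails identity of indiscernibles (specifically d(x,x) = 0): d(3, 3) = |3 - 3| + 9 = 0 + 9 = 9 ≠ 0.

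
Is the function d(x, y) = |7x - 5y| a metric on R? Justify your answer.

No. d fails symmetry: d(6, 5) = |7·6 - 5·5| = |17| = 17, but d(5, 6) = |7·5 - 5·6| = |5| = 5. Since 17 ≠ 5, d(x,y) ≠ d(y,x) in general.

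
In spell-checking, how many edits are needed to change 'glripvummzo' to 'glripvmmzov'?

Let D[i][j] be the edit distance between the first i characters of 'glripvummzo' and the first j characters of 'glripvmmzov', with D[i][0] = i, D[0][j] = j, and D[i][j] = D[i-1][j-1] if the characters match, else 1 + min(D[i-1][j], D[i][j-1], D[i-1][j-1]). Filling the table (rows: prefixes of 'glripvummzo', columns: prefixes of 'glripvmmzov'):
     ε  g  l  r  i  p  v  m  m  z  o  v
  ε  0  1  2  3  4  5  6  7  8  9 10 11
  g  1  0  1  2  3  4  5  6  7  8  9 10
  l  2  1  0  1  2  3  4  5  6  7  8  9
  r  3  2  1  0  1  2  3  4  5  6  7  8
  i  4  3  2  1  0  1  2  3  4  5  6  7
  p  5  4  3  2  1  0  1  2  3  4  5  6
  v  6  5  4  3  2  1  0  1  2  3  4  5
  u  7  6  5  4  3  2  1  1  2  3  4  5
  m  8  7  6  5  4  3  2  1  1  2  3  4
  m  9  8  7  6  5  4  3  2  1  2  3  4
  z 10  9  8  7  6  5  4  3  2  1  2  3
  o 11 10  9  8  7  6  5  4  3  2  1  2
The bottom-right entry gives D[11][11] = 2, so no sequence of fewer than 2 edits works. Backtracking through the table gives one optimal edit sequence (2 edits):
  glripvummzo → glripvmmzo (del u @7)
  glripvmmzo → glripvmmzov (ins v @11)
Edit distance = 2.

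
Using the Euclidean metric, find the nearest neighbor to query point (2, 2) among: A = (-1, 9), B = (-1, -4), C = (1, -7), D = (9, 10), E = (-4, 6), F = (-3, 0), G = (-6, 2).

Distances: d(A) ≈ 7.6158, d(B) ≈ 6.7082, d(C) ≈ 9.0554, d(D) ≈ 10.6301, d(E) ≈ 7.2111, d(F) ≈ 5.3852, d(G) = 8. Nearest: F = (-3, 0) with distance 5.3852.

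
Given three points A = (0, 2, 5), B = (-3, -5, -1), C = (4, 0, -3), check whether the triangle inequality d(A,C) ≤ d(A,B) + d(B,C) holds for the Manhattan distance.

d(A,B) = 3 + 7 + 6 = 16, d(B,C) = 7 + 5 + 2 = 14, d(A,C) = 4 + 2 + 8 = 14.
d(A,C) = 14 ≤ 16 + 14 = 30. Triangle inequality is satisfied.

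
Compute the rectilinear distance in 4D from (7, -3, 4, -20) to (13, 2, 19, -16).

Σ|x_i - y_i| = |7 - 13| + |-3 - 2| + |4 - 19| + |-20 - (-16)| = 6 + 5 + 15 + 4 = 30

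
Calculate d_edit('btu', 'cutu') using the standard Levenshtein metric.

Let D[i][j] be the edit distance between the first i characters of 'btu' and the first j characters of 'cutu', with D[i][0] = i, D[0][j] = j, and D[i][j] = D[i-1][j-1] if the characters match, else 1 + min(D[i-1][j], D[i][j-1], D[i-1][j-1]). Filling the table (rows: prefixes of 'btu', columns: prefixes of 'cutu'):
     ε  c  u  t  u
  ε  0  1  2  3  4
  b  1  1  2  3  4
  t  2  2  2  2  3
  u  3  3  2  3  2
The bottom-right entry gives D[3][4] = 2, so no sequence of fewer than 2 edits works. Backtracking through the table gives one optimal edit sequence (2 edits):
  btu → cbtu (ins c @1)
  cbtu → cutu (sub b→u @2)
Edit distance = 2.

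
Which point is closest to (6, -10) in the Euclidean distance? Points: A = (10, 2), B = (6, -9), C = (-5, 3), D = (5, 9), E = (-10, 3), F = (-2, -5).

Distances: d(A) ≈ 12.6491, d(B) = 1, d(C) ≈ 17.0294, d(D) ≈ 19.0263, d(E) ≈ 20.6155, d(F) ≈ 9.434. Nearest: B = (6, -9) with distance 1.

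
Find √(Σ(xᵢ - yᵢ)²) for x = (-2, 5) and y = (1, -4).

√(Σ(x_i - y_i)²) = √((-2 - 1)² + (5 - (-4))²)
= √((-3)² + 9²) = √(9 + 81) = √90 ≈ 9.4868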